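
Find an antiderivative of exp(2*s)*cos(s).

exp(2*s)*sin(s)/5 + 2*exp(2*s)*cos(s)/5 + C

Let I denote the integral. Integrate by parts with u = cos(s), dv = exp(2*s) ds, so v = exp(2*s)/2: I = exp(2*s)*cos(s)/2 + (1/2)·∫ exp(2*s)*sin(s) ds.
Apply parts again with u = sin(s), dv = exp(2*s) ds: ∫ exp(2*s)*sin(s) ds = exp(2*s)*sin(s)/2 − (1/2)·I. Substituting back brings back I: I = exp(2*s)*sin(s)/4 + exp(2*s)*cos(s)/2 − (1/4)·I.
Solving for I: (1 + 1/4)·I equals the remaining terms, so I = (4/5)·(exp(2*s)*sin(s)/4 + exp(2*s)*cos(s)/2).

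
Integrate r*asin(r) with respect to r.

Use integration by parts with u = arcsin(r), dv = r dr.
Then du = 1/sqrt(-r**2 + 1) dr.

r**2*asin(r)/2 + r*sqrt(-r**2 + 1)/4 - asin(r)/4 + C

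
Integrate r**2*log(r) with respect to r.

r**3*log(r)/3 - r**3/9 + C

Use integration by parts with u = log(r), dv = r**2 dr.
Then du = 1/r dr and v = r**3/3.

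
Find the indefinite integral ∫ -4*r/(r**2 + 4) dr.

Let u = r**2 + 4, so du = (2*r) dr.
Rewriting, the integral becomes -2·∫ 1/u du = -2·log(u).
Substituting back, u = r**2 + 4.

-2*log(r**2 + 4) + C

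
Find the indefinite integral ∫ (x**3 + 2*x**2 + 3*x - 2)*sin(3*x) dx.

-x**3*cos(3*x)/3 + x**2*sin(3*x)/3 - 2*x**2*cos(3*x)/3 + 4*x*sin(3*x)/9 - 7*x*cos(3*x)/9 + 7*sin(3*x)/27 + 22*cos(3*x)/27 + C

Use integration by parts with u = x**3 + 2*x**2 + 3*x - 2, dv = sin(3*x) dx, so v = -cos(3*x)/3.
Apply parts 3 times (tabular method): alternate signs, differentiate u down to 0, integrate dv up.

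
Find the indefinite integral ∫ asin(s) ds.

s*asin(s) + sqrt(-s**2 + 1) + C

Use integration by parts with u = arcsin(s), dv = ds.
Then du = 1/sqrt(-s**2 + 1) ds.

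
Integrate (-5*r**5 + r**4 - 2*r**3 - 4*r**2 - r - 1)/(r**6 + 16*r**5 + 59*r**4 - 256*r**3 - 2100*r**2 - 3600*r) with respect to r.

Factor the denominator: r*(r - 5)*(r + 4)*(r + 5)*(r + 6)**2.
Partial-fraction decomposition: 113083/(396*(r + 6)) + 3679/(12*(r + 6)**2) - 8202/(25*(r + 5)) + 5443/(144*(r + 4)) - 698/(2475*(r - 5)) + 1/(3600*r).
Integrate each term; A/(r−a) gives A·log|r−a|; A/(r−a)² gives −A/(r−a).

log(r)/3600 - 698*log(r - 5)/2475 + 5443*log(r + 4)/144 - 8202*log(r + 5)/25 + 113083*log(r + 6)/396 - 3679/(12*r + 72) + C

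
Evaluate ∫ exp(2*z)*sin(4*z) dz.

Let I denote the integral. Integrate by parts with u = sin(4*z), dv = exp(2*z) dz, so v = exp(2*z)/2: I = exp(2*z)*sin(4*z)/2 − 2·∫ exp(2*z)*cos(4*z) dz.
Apply parts again with u = cos(4*z), dv = exp(2*z) dz: ∫ exp(2*z)*cos(4*z) dz = exp(2*z)*cos(4*z)/2 + 2·I. Substituting back brings back I: I = exp(2*z)*sin(4*z)/2 - exp(2*z)*cos(4*z) − 4·I.
Solving for I: (1 + 4)·I equals the remaining terms, so I = (1/5)·(exp(2*z)*sin(4*z)/2 - exp(2*z)*cos(4*z)).

exp(2*z)*sin(4*z)/10 - exp(2*z)*cos(4*z)/5 + C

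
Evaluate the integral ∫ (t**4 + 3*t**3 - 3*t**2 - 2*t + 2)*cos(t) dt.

Use integration by parts with u = t**4 + 3*t**3 - 3*t**2 - 2*t + 2, dv = cos(t) dt, so v = sin(t).
Apply parts 4 times (tabular method): alternate signs, differentiate u down to 0, integrate dv up.

t**4*sin(t) + 3*t**3*sin(t) + 4*t**3*cos(t) - 15*t**2*sin(t) + 9*t**2*cos(t) - 20*t*sin(t) - 30*t*cos(t) + 32*sin(t) - 20*cos(t) + C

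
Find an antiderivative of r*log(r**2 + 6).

r**2*log(r**2 + 6)/2 - r**2/2 + 3*log(r**2 + 6) + C

Let u = r**2 + 6, so du = (2*r) dr.
The integral becomes (1/2)·∫ log(u) du; integrate by parts with u′=log(u), dv′=du.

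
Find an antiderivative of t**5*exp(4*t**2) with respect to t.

Let u = t², du = 2t dt; rewrite as (1/2)∫ u^2·exp(4u) du.
Now integrate by parts 2 times.

(8*t**4 - 4*t**2 + 1)*exp(4*t**2)/64 + C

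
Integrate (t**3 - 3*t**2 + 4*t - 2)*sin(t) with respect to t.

Use integration by parts with u = t**3 - 3*t**2 + 4*t - 2, dv = sin(t) dt, so v = -cos(t).
Apply parts 3 times (tabular method): alternate signs, differentiate u down to 0, integrate dv up.

-t**3*cos(t) + 3*t**2*sin(t) + 3*t**2*cos(t) - 6*t*sin(t) + 2*t*cos(t) - 2*sin(t) - 4*cos(t) + C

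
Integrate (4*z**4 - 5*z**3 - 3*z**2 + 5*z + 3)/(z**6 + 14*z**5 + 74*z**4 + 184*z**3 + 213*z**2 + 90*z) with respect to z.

log(z)/30 - log(z + 1)/4 + 85*log(z + 2)/6 - 4*log(z + 3)/3 - 757*log(z + 5)/60 + 35/(z + 3) + C

Factor the denominator: z*(z + 1)*(z + 2)*(z + 3)**2*(z + 5).
Partial-fraction decomposition: -757/(60*(z + 5)) - 4/(3*(z + 3)) - 35/(z + 3)**2 + 85/(6*(z + 2)) - 1/(4*(z + 1)) + 1/(30*z).
Integrate each term; A/(z−a) gives A·log|z−a|; A/(z−a)² gives −A/(z−a).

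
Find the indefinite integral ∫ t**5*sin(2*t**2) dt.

Let u = t², du = 2t dt; rewrite as (1/2)∫ u^2·sin(2u) du.
Now integrate by parts 2 times.

-t**4*cos(2*t**2)/4 + t**2*sin(2*t**2)/4 + cos(2*t**2)/8 + C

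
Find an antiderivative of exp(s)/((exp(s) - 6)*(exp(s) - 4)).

log(exp(s) - 6)/2 - log(exp(s) - 4)/2 + C

Let u = e^s, du = e^s ds.
The integral becomes ∫ du/((u-6)(u-4)); decompose into partial fractions.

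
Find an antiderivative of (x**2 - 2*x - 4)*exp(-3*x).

Use integration by parts with u = x**2 - 2*x - 4, dv = exp(-3*x) dx, so v = -exp(-3*x)/3.
Apply parts 2 times (tabular method): alternate signs, differentiate u down to 0, integrate dv up.

(-9*x**2 + 12*x + 40)*exp(-3*x)/27 + C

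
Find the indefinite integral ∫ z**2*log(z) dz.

Use integration by parts with u = log(z), dv = z**2 dz.
Then du = 1/z dz and v = z**3/3.

z**3*log(z)/3 - z**3/9 + C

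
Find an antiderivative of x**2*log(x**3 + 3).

Let u = x**3 + 3, so du = (3*x**2) dx.
The integral becomes (1/3)·∫ log(u) du; integrate by parts with u′=log(u), dv′=du.

x**3*log(x**3 + 3)/3 - x**3/3 + log(x**3 + 3) + C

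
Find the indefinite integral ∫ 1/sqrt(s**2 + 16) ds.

Substitute s = 4·tan(θ), so ds = 4·sec(θ)^2 dθ and the radical becomes sqrt(s**2 + 16) = 4·sec(θ) by the Pythagorean identity.
Integrate the resulting trig expression in θ, then back-substitute tan(θ) = s/4, sec(θ) = sqrt(s**2 + 16)/4 (absorbing any constant into C).

log(s + sqrt(s**2 + 16)) + C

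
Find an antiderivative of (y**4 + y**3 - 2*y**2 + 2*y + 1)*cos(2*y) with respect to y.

y**4*sin(2*y)/2 + y**3*sin(2*y)/2 + y**3*cos(2*y) - 5*y**2*sin(2*y)/2 + 3*y**2*cos(2*y)/4 + y*sin(2*y)/4 - 5*y*cos(2*y)/2 + 7*sin(2*y)/4 + cos(2*y)/8 + C

Use integration by parts with u = y**4 + y**3 - 2*y**2 + 2*y + 1, dv = cos(2*y) dy, so v = sin(2*y)/2.
Apply parts 4 times (tabular method): alternate signs, differentiate u down to 0, integrate dv up.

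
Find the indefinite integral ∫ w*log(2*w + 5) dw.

Use integration by parts with u = log(2*w + 5), dv = w dw.
Then du = 2/(2*w + 5) dw and v = w**2/2.

w**2*log(2*w + 5)/2 - w**2/4 + 5*w/4 - 25*log(2*w + 5)/8 + C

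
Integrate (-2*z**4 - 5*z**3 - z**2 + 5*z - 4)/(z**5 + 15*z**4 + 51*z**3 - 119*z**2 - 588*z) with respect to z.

log(z)/147 - 59*log(z - 3)/420 - 58*log(z + 4)/63 - 8341*log(z + 7)/8820 - 635/(42*z + 294) + C

Factor the denominator: z*(z - 3)*(z + 4)*(z + 7)**2.
Partial-fraction decomposition: -8341/(8820*(z + 7)) + 635/(42*(z + 7)**2) - 58/(63*(z + 4)) - 59/(420*(z - 3)) + 1/(147*z).
Integrate each term; A/(z−a) gives A·log|z−a|; A/(z−a)² gives −A/(z−a).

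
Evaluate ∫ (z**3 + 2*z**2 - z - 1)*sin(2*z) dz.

Use integration by parts with u = z**3 + 2*z**2 - z - 1, dv = sin(2*z) dz, so v = -cos(2*z)/2.
Apply parts 3 times (tabular method): alternate signs, differentiate u down to 0, integrate dv up.

-z**3*cos(2*z)/2 + 3*z**2*sin(2*z)/4 - z**2*cos(2*z) + z*sin(2*z) + 5*z*cos(2*z)/4 - 5*sin(2*z)/8 + cos(2*z) + C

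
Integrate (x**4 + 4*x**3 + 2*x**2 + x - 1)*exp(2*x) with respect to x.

(x**4 + 2*x**3 - x**2 + 2*x - 2)*exp(2*x)/2 + C

Use integration by parts with u = x**4 + 4*x**3 + 2*x**2 + x - 1, dv = exp(2*x) dx, so v = exp(2*x)/2.
Apply parts 4 times (tabular method): alternate signs, differentiate u down to 0, integrate dv up.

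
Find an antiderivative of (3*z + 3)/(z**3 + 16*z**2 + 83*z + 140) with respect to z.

Factor the denominator: (z + 4)*(z + 5)*(z + 7).
Partial-fraction decomposition: -3/(z + 7) + 6/(z + 5) - 3/(z + 4).
Integrate each term: A/(z−a) contributes A·log|z−a|.

6*log(z + 5) - 3*log(z**2 + 11*z + 28) + C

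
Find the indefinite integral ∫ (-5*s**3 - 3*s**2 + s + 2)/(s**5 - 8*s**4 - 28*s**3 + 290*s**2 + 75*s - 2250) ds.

Factor the denominator: (s - 6)*(s - 5)**2*(s + 3)*(s + 5).
Partial-fraction decomposition: 547/(2200*(s + 5)) - 107/(1152*(s + 3)) + 37643/(3200*(s - 5)) + 693/(80*(s - 5)**2) - 1180/(99*(s - 6)).
Integrate each term; A/(s−a) gives A·log|s−a|; A/(s−a)² gives −A/(s−a).

-1180*log(s - 6)/99 + 37643*log(s - 5)/3200 - 107*log(s + 3)/1152 + 547*log(s + 5)/2200 - 693/(80*s - 400) + C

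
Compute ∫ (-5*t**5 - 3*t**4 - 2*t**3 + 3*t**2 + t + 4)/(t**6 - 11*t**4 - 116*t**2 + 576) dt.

Factor the denominator: (t - 4)*(t - 2)*(t + 2)*(t + 4)*(t**2 + 9).
Partial-fraction decomposition: -2*(193*t + 133)/(325*(t**2 + 9)) - 283/(150*(t + 4)) + 71/(312*(t + 2)) + 103/(312*(t - 2)) - 149/(60*(t - 4)).
Integrate each term; A/(t−a) gives A·log|t−a|; the (Bt+D)/(t²+p²) term gives a log and an atan.

-149*log(t - 4)/60 + 103*log(t - 2)/312 + 71*log(t + 2)/312 - 283*log(t + 4)/150 - 193*log(t**2 + 9)/325 - 266*atan(t/3)/975 + C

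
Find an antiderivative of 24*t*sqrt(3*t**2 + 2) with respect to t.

8*(3*t**2 + 2)**(3/2)/3 + C

Let u = 3*t**2 + 2, so du = (6*t) dt.
Rewriting, the integral becomes 4·∫ √u du = 4·(2/3)u^(3/2).
Substituting back, u = 3*t**2 + 2.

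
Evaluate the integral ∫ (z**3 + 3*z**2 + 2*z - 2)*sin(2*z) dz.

-z**3*cos(2*z)/2 + 3*z**2*sin(2*z)/4 - 3*z**2*cos(2*z)/2 + 3*z*sin(2*z)/2 - z*cos(2*z)/4 + sin(2*z)/8 + 7*cos(2*z)/4 + C

Use integration by parts with u = z**3 + 3*z**2 + 2*z - 2, dv = sin(2*z) dz, so v = -cos(2*z)/2.
Apply parts 3 times (tabular method): alternate signs, differentiate u down to 0, integrate dv up.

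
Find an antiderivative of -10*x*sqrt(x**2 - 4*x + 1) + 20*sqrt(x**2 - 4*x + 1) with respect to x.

Let u = x**2 - 4*x + 1, so du = (2*x - 4) dx.
Rewriting, the integral becomes -5·∫ √u du = -5·(2/3)u^(3/2).
Substituting back, u = x**2 - 4*x + 1.

-10*(x**2 - 4*x + 1)**(3/2)/3 + C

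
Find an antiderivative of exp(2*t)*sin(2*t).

Let I denote the integral. Integrate by parts with u = sin(2*t), dv = exp(2*t) dt, so v = exp(2*t)/2: I = exp(2*t)*sin(2*t)/2 − ∫ exp(2*t)*cos(2*t) dt.
Apply parts again with u = cos(2*t), dv = exp(2*t) dt: ∫ exp(2*t)*cos(2*t) dt = exp(2*t)*cos(2*t)/2 + I. Substituting back brings back I: I = exp(2*t)*sin(2*t)/2 - exp(2*t)*cos(2*t)/2 − I.
Solving for I: (1 + 1)·I equals the remaining terms, so I = (1/2)·(exp(2*t)*sin(2*t)/2 - exp(2*t)*cos(2*t)/2).

exp(2*t)*sin(2*t)/4 - exp(2*t)*cos(2*t)/4 + C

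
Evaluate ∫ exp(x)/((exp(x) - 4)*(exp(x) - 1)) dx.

log(exp(x) - 4)/3 - log(exp(x) - 1)/3 + C

Let u = e^x, du = e^x dx.
The integral becomes ∫ du/((u-4)(u-1)); decompose into partial fractions.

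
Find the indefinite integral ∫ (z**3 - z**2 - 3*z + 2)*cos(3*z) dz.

Use integration by parts with u = z**3 - z**2 - 3*z + 2, dv = cos(3*z) dz, so v = sin(3*z)/3.
Apply parts 3 times (tabular method): alternate signs, differentiate u down to 0, integrate dv up.

z**3*sin(3*z)/3 - z**2*sin(3*z)/3 + z**2*cos(3*z)/3 - 11*z*sin(3*z)/9 - 2*z*cos(3*z)/9 + 20*sin(3*z)/27 - 11*cos(3*z)/27 + C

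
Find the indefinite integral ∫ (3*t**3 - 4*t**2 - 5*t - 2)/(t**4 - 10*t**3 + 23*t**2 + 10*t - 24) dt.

236*log(t - 6)/35 - 53*log(t - 4)/15 - 4*log(t - 1)/15 + 2*log(t + 1)/35 + C

Factor the denominator: (t - 6)*(t - 4)*(t - 1)*(t + 1).
Partial-fraction decomposition: 2/(35*(t + 1)) - 4/(15*(t - 1)) - 53/(15*(t - 4)) + 236/(35*(t - 6)).
Integrate each term: A/(t−a) contributes A·log|t−a|.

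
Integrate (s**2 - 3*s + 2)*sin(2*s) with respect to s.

Use integration by parts with u = s**2 - 3*s + 2, dv = sin(2*s) ds, so v = -cos(2*s)/2.
Apply parts 2 times (tabular method): alternate signs, differentiate u down to 0, integrate dv up.

-s**2*cos(2*s)/2 + s*sin(2*s)/2 + 3*s*cos(2*s)/2 - 3*sin(2*s)/4 - 3*cos(2*s)/4 + C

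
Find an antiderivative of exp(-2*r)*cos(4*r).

exp(-2*r)*sin(4*r)/5 - exp(-2*r)*cos(4*r)/10 + C

Let I denote the integral. Integrate by parts with u = cos(4*r), dv = exp(-2*r) dr, so v = -exp(-2*r)/2: I = -exp(-2*r)*cos(4*r)/2 − 2·∫ exp(-2*r)*sin(4*r) dr.
Apply parts again with u = sin(4*r), dv = exp(-2*r) dr: ∫ exp(-2*r)*sin(4*r) dr = -exp(-2*r)*sin(4*r)/2 + 2·I. Substituting back brings back I: I = exp(-2*r)*sin(4*r) - exp(-2*r)*cos(4*r)/2 − 4·I.
Solving for I: (1 + 4)·I equals the remaining terms, so I = (1/5)·(exp(-2*r)*sin(4*r) - exp(-2*r)*cos(4*r)/2).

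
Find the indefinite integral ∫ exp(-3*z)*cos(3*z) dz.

exp(-3*z)*sin(3*z)/6 - exp(-3*z)*cos(3*z)/6 + C

Let I denote the integral. Integrate by parts with u = cos(3*z), dv = exp(-3*z) dz, so v = -exp(-3*z)/3: I = -exp(-3*z)*cos(3*z)/3 − ∫ exp(-3*z)*sin(3*z) dz.
Apply parts again with u = sin(3*z), dv = exp(-3*z) dz: ∫ exp(-3*z)*sin(3*z) dz = -exp(-3*z)*sin(3*z)/3 + I. Substituting back brings back I: I = exp(-3*z)*sin(3*z)/3 - exp(-3*z)*cos(3*z)/3 − I.
Solving for I: (1 + 1)·I equals the remaining terms, so I = (1/2)·(exp(-3*z)*sin(3*z)/3 - exp(-3*z)*cos(3*z)/3).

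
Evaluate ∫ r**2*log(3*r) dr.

Use integration by parts with u = log(3*r), dv = r**2 dr.
Then du = 1/r dr and v = r**3/3.

r**3*(log(r) + log(3))/3 - r**3/9 + C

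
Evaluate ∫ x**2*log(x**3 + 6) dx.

Let u = x**3 + 6, so du = (3*x**2) dx.
The integral becomes (1/3)·∫ log(u) du; integrate by parts with u′=log(u), dv′=du.

x**3*log(x**3 + 6)/3 - x**3/3 + 2*log(x**3 + 6) + C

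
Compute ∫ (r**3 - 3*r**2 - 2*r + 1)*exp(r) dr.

(r**3 - 6*r**2 + 10*r - 9)*exp(r) + C

Use integration by parts with u = r**3 - 3*r**2 - 2*r + 1, dv = exp(r) dr, so v = exp(r).
Apply parts 3 times (tabular method): alternate signs, differentiate u down to 0, integrate dv up.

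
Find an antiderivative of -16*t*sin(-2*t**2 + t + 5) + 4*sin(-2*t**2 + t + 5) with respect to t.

Let u = 2*t**2 - t - 5, so du = (4*t - 1) dt.
Rewriting, the integral becomes 4·∫ sin(u) du = 4·-cos(u).
Substituting back, u = 2*t**2 - t - 5.

-4*cos(-2*t**2 + t + 5) + C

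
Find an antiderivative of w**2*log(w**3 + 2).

Let u = w**3 + 2, so du = (3*w**2) dw.
The integral becomes (1/3)·∫ log(u) du; integrate by parts with u′=log(u), dv′=du.

w**3*log(w**3 + 2)/3 - w**3/3 + 2*log(w**3 + 2)/3 + C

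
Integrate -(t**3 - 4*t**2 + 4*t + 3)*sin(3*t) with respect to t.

Use integration by parts with u = t**3 - 4*t**2 + 4*t + 3, dv = -sin(3*t) dt, so v = cos(3*t)/3.
Apply parts 3 times (tabular method): alternate signs, differentiate u down to 0, integrate dv up.

t**3*cos(3*t)/3 - t**2*sin(3*t)/3 - 4*t**2*cos(3*t)/3 + 8*t*sin(3*t)/9 + 10*t*cos(3*t)/9 - 10*sin(3*t)/27 + 35*cos(3*t)/27 + C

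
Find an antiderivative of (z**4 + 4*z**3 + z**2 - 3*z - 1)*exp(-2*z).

(-2*z**4 - 12*z**3 - 20*z**2 - 14*z - 5)*exp(-2*z)/4 + C

Use integration by parts with u = z**4 + 4*z**3 + z**2 - 3*z - 1, dv = exp(-2*z) dz, so v = -exp(-2*z)/2.
Apply parts 4 times (tabular method): alternate signs, differentiate u down to 0, integrate dv up.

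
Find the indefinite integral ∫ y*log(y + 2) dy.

y**2*log(y + 2)/2 - y**2/4 + y - 2*log(y + 2) + C

Use integration by parts with u = log(y + 2), dv = y dy.
Then du = 1/(y + 2) dy and v = y**2/2.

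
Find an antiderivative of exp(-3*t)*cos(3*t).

Let I denote the integral. Integrate by parts with u = cos(3*t), dv = exp(-3*t) dt, so v = -exp(-3*t)/3: I = -exp(-3*t)*cos(3*t)/3 − ∫ exp(-3*t)*sin(3*t) dt.
Apply parts again with u = sin(3*t), dv = exp(-3*t) dt: ∫ exp(-3*t)*sin(3*t) dt = -exp(-3*t)*sin(3*t)/3 + I. Substituting back brings back I: I = exp(-3*t)*sin(3*t)/3 - exp(-3*t)*cos(3*t)/3 − I.
Solving for I: (1 + 1)·I equals the remaining terms, so I = (1/2)·(exp(-3*t)*sin(3*t)/3 - exp(-3*t)*cos(3*t)/3).

exp(-3*t)*sin(3*t)/6 - exp(-3*t)*cos(3*t)/6 + C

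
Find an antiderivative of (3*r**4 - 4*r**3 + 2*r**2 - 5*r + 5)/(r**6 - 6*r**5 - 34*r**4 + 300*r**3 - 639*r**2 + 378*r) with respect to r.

Factor the denominator: r*(r - 6)*(r - 3)**2*(r - 1)*(r + 7).
Partial-fraction decomposition: -8713/(72800*(r + 7)) - 1/(160*(r - 1)) - 343/(450*(r - 3)) - 143/(180*(r - 3)**2) + 3071/(3510*(r - 6)) + 5/(378*r).
Integrate each term; A/(r−a) gives A·log|r−a|; A/(r−a)² gives −A/(r−a).

5*log(r)/378 + 3071*log(r - 6)/3510 - 343*log(r - 3)/450 - log(r - 1)/160 - 8713*log(r + 7)/72800 + 143/(180*r - 540) + C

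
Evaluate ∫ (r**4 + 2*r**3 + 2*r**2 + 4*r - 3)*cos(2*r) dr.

Use integration by parts with u = r**4 + 2*r**3 + 2*r**2 + 4*r - 3, dv = cos(2*r) dr, so v = sin(2*r)/2.
Apply parts 4 times (tabular method): alternate signs, differentiate u down to 0, integrate dv up.

r**4*sin(2*r)/2 + r**3*sin(2*r) + r**3*cos(2*r) - r**2*sin(2*r)/2 + 3*r**2*cos(2*r)/2 + r*sin(2*r)/2 - r*cos(2*r)/2 - 5*sin(2*r)/4 + cos(2*r)/4 + C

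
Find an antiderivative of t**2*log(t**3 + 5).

t**3*log(t**3 + 5)/3 - t**3/3 + 5*log(t**3 + 5)/3 + C

Let u = t**3 + 5, so du = (3*t**2) dt.
The integral becomes (1/3)·∫ log(u) du; integrate by parts with u′=log(u), dv′=du.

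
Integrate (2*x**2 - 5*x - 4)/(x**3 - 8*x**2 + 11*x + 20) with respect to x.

Factor the denominator: (x - 5)*(x - 4)*(x + 1).
Partial-fraction decomposition: 1/(10*(x + 1)) - 8/(5*(x - 4)) + 7/(2*(x - 5)).
Integrate each term: A/(x−a) contributes A·log|x−a|.

7*log(x - 5)/2 - 8*log(x - 4)/5 + log(x + 1)/10 + C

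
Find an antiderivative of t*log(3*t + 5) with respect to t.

Use integration by parts with u = log(3*t + 5), dv = t dt.
Then du = 3/(3*t + 5) dt and v = t**2/2.

t**2*log(3*t + 5)/2 - t**2/4 + 5*t/6 - 25*log(3*t + 5)/18 + C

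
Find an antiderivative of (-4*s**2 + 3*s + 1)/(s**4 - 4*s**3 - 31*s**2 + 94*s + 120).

Factor the denominator: (s - 6)*(s - 4)*(s + 1)*(s + 5).
Partial-fraction decomposition: 19/(66*(s + 5)) - 3/(70*(s + 1)) + 17/(30*(s - 4)) - 125/(154*(s - 6)).
Integrate each term: A/(s−a) contributes A·log|s−a|.

-125*log(s - 6)/154 + 17*log(s - 4)/30 - 3*log(s + 1)/70 + 19*log(s + 5)/66 + C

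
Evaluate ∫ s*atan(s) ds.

Use integration by parts with u = arctan(s), dv = s ds.
Then du = 1/(s**2 + 1) ds.

s**2*atan(s)/2 - s/2 + atan(s)/2 + C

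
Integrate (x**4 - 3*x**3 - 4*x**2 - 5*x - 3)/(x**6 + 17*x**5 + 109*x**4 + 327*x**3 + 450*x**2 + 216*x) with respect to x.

Factor the denominator: x*(x + 1)*(x + 3)**2*(x + 4)*(x + 6).
Partial-fraction decomposition: -203/(60*(x + 6)) + 401/(24*(x + 4)) - 239/(18*(x + 3)) + 23/(3*(x + 3)**2) - 1/(30*(x + 1)) - 1/(72*x).
Integrate each term; A/(x−a) gives A·log|x−a|; A/(x−a)² gives −A/(x−a).

-log(x)/72 - log(x + 1)/30 - 239*log(x + 3)/18 + 401*log(x + 4)/24 - 203*log(x + 6)/60 - 23/(3*x + 9) + C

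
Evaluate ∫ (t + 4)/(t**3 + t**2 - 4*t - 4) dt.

Factor the denominator: (t - 2)*(t + 1)*(t + 2).
Partial-fraction decomposition: 1/(2*(t + 2)) - 1/(t + 1) + 1/(2*(t - 2)).
Integrate each term: A/(t−a) contributes A·log|t−a|.

-log(t + 1) + log(t**2 - 4)/2 + C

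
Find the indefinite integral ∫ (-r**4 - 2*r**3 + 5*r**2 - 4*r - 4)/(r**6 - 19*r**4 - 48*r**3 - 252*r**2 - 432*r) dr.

log(r)/108 - 197*log(r - 6)/2700 + 3*log(r + 2)/52 + 9*log(r + 4)/500 - 263*log(r**2 + 9)/43875 - 5482*atan(r/3)/43875 + C

Factor the denominator: r*(r - 6)*(r + 2)*(r + 4)*(r**2 + 9).
Partial-fraction decomposition: -2*(263*r + 8223)/(43875*(r**2 + 9)) + 9/(500*(r + 4)) + 3/(52*(r + 2)) - 197/(2700*(r - 6)) + 1/(108*r).
Integrate each term; A/(r−a) gives A·log|r−a|; the (Br+D)/(r²+p²) term gives a log and an atan.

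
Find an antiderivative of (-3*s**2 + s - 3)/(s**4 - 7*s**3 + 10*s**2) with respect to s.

Factor the denominator: s**2*(s - 5)*(s - 2).
Partial-fraction decomposition: 13/(12*(s - 2)) - 73/(75*(s - 5)) - 11/(100*s) - 3/(10*s**2).
Integrate each term; A/(s−a) gives A·log|s−a|; A/(s−a)² gives −A/(s−a).

-11*log(s)/100 - 73*log(s - 5)/75 + 13*log(s - 2)/12 + 3/(10*s) + C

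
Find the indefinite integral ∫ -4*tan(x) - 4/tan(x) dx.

-4*log(tan(x)) + C

Let u = tan(x), so du = (tan(x)**2 + 1) dx.
Rewriting, the integral becomes -4·∫ 1/u du = -4·log(u).
Substituting back, u = tan(x).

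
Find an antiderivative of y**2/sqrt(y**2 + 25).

y*sqrt(y**2 + 25)/2 - 25*log(y + sqrt(y**2 + 25))/2 + C

Substitute y = 5·tan(θ), so dy = 5·sec(θ)^2 dθ and the radical becomes sqrt(y**2 + 25) = 5·sec(θ) by the Pythagorean identity.
Integrate the resulting trig expression in θ, then back-substitute tan(θ) = y/5, sec(θ) = sqrt(y**2 + 25)/5 (absorbing any constant into C).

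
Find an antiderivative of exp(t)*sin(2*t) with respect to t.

Let I denote the integral. Integrate by parts with u = sin(2*t), dv = exp(t) dt, so v = exp(t): I = exp(t)*sin(2*t) − 2·∫ exp(t)*cos(2*t) dt.
Apply parts again with u = cos(2*t), dv = exp(t) dt: ∫ exp(t)*cos(2*t) dt = exp(t)*cos(2*t) + 2·I. Substituting back brings back I: I = exp(t)*sin(2*t) - 2*exp(t)*cos(2*t) − 4·I.
Solving for I: (1 + 4)·I equals the remaining terms, so I = (1/5)·(exp(t)*sin(2*t) - 2*exp(t)*cos(2*t)).

exp(t)*sin(2*t)/5 - 2*exp(t)*cos(2*t)/5 + C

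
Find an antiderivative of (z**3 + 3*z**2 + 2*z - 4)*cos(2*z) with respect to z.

z**3*sin(2*z)/2 + 3*z**2*sin(2*z)/2 + 3*z**2*cos(2*z)/4 + z*sin(2*z)/4 + 3*z*cos(2*z)/2 - 11*sin(2*z)/4 + cos(2*z)/8 + C

Use integration by parts with u = z**3 + 3*z**2 + 2*z - 4, dv = cos(2*z) dz, so v = sin(2*z)/2.
Apply parts 3 times (tabular method): alternate signs, differentiate u down to 0, integrate dv up.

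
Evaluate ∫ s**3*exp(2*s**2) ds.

Let u = s², du = 2s ds; rewrite as (1/2)∫ u^1·exp(2u) du.
Now integrate by parts 1 time.

(2*s**2 - 1)*exp(2*s**2)/8 + C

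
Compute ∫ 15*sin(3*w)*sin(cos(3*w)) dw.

5*cos(cos(3*w)) + C

Let u = cos(3*w), so du = (-3*sin(3*w)) dw.
Rewriting, the integral becomes -5·∫ sin(u) du = -5·-cos(u).
Substituting back, u = cos(3*w).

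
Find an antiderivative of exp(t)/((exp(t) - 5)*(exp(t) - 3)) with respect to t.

log(exp(t) - 5)/2 - log(exp(t) - 3)/2 + C

Let u = e^t, du = e^t dt.
The integral becomes ∫ du/((u-5)(u-3)); decompose into partial fractions.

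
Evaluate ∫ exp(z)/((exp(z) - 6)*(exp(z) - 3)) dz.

log(exp(z) - 6)/3 - log(exp(z) - 3)/3 + C

Let u = e^z, du = e^z dz.
The integral becomes ∫ du/((u-3)(u-6)); decompose into partial fractions.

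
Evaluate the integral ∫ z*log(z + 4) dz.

Use integration by parts with u = log(z + 4), dv = z dz.
Then du = 1/(z + 4) dz and v = z**2/2.

z**2*log(z + 4)/2 - z**2/4 + 2*z - 8*log(z + 4) + C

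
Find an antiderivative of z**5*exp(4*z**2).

(8*z**4 - 4*z**2 + 1)*exp(4*z**2)/64 + C

Let u = z², du = 2z dz; rewrite as (1/2)∫ u^2·exp(4u) du.
Now integrate by parts 2 times.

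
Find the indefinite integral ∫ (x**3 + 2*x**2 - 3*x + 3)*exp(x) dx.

Use integration by parts with u = x**3 + 2*x**2 - 3*x + 3, dv = exp(x) dx, so v = exp(x).
Apply parts 3 times (tabular method): alternate signs, differentiate u down to 0, integrate dv up.

(x**3 - x**2 - x + 4)*exp(x) + C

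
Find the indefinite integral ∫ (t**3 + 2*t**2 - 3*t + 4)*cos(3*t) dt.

Use integration by parts with u = t**3 + 2*t**2 - 3*t + 4, dv = cos(3*t) dt, so v = sin(3*t)/3.
Apply parts 3 times (tabular method): alternate signs, differentiate u down to 0, integrate dv up.

t**3*sin(3*t)/3 + 2*t**2*sin(3*t)/3 + t**2*cos(3*t)/3 - 11*t*sin(3*t)/9 + 4*t*cos(3*t)/9 + 32*sin(3*t)/27 - 11*cos(3*t)/27 + C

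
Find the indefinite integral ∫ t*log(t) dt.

Use integration by parts with u = log(t), dv = t dt.
Then du = 1/t dt and v = t**2/2.

t**2*log(t)/2 - t**2/4 + C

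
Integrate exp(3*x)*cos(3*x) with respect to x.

exp(3*x)*sin(3*x)/6 + exp(3*x)*cos(3*x)/6 + C

Let I denote the integral. Integrate by parts with u = cos(3*x), dv = exp(3*x) dx, so v = exp(3*x)/3: I = exp(3*x)*cos(3*x)/3 + ∫ exp(3*x)*sin(3*x) dx.
Apply parts again with u = sin(3*x), dv = exp(3*x) dx: ∫ exp(3*x)*sin(3*x) dx = exp(3*x)*sin(3*x)/3 − I. Substituting back brings back I: I = exp(3*x)*sin(3*x)/3 + exp(3*x)*cos(3*x)/3 − I.
Solving for I: (1 + 1)·I equals the remaining terms, so I = (1/2)·(exp(3*x)*sin(3*x)/3 + exp(3*x)*cos(3*x)/3).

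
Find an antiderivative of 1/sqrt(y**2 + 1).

Substitute y = tan(θ), so dy = sec(θ)^2 dθ and the radical becomes sqrt(y**2 + 1) = sec(θ) by the Pythagorean identity.
Integrate the resulting trig expression in θ, then back-substitute tan(θ) = y, sec(θ) = sqrt(y**2 + 1) (absorbing any constant into C).

log(y + sqrt(y**2 + 1)) + C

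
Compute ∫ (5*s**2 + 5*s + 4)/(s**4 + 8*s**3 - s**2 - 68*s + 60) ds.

17*log(s - 2)/28 - log(s - 1)/3 + 52*log(s + 5)/21 - 11*log(s + 6)/4 + C

Factor the denominator: (s - 2)*(s - 1)*(s + 5)*(s + 6).
Partial-fraction decomposition: -11/(4*(s + 6)) + 52/(21*(s + 5)) - 1/(3*(s - 1)) + 17/(28*(s - 2)).
Integrate each term: A/(s−a) contributes A·log|s−a|.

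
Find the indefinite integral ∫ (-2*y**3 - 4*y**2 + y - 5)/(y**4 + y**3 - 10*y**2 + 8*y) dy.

Factor the denominator: y*(y - 2)*(y - 1)*(y + 4).
Partial-fraction decomposition: -11/(24*(y + 4)) + 2/(y - 1) - 35/(12*(y - 2)) - 5/(8*y).
Integrate each term: A/(y−a) contributes A·log|y−a|.

-5*log(y)/8 - 35*log(y - 2)/12 + 2*log(y - 1) - 11*log(y + 4)/24 + C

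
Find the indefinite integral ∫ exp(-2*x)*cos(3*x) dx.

3*exp(-2*x)*sin(3*x)/13 - 2*exp(-2*x)*cos(3*x)/13 + C

Let I denote the integral. Integrate by parts with u = cos(3*x), dv = exp(-2*x) dx, so v = -exp(-2*x)/2: I = -exp(-2*x)*cos(3*x)/2 − (3/2)·∫ exp(-2*x)*sin(3*x) dx.
Apply parts again with u = sin(3*x), dv = exp(-2*x) dx: ∫ exp(-2*x)*sin(3*x) dx = -exp(-2*x)*sin(3*x)/2 + (3/2)·I. Substituting back brings back I: I = 3*exp(-2*x)*sin(3*x)/4 - exp(-2*x)*cos(3*x)/2 − (9/4)·I.
Solving for I: (1 + 9/4)·I equals the remaining terms, so I = (4/13)·(3*exp(-2*x)*sin(3*x)/4 - exp(-2*x)*cos(3*x)/2).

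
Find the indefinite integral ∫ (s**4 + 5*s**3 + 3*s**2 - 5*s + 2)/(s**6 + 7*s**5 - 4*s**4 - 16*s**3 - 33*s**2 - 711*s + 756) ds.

23*log(s - 3)/252 - 3*log(s - 1)/400 + 2*log(s + 4)/875 - log(s + 7)/16 - 53*log(s**2 + 9)/4500 + 229*atan(s/3)/2250 + C

Factor the denominator: (s - 3)*(s - 1)*(s + 4)*(s + 7)*(s**2 + 9).
Partial-fraction decomposition: -(53*s - 687)/(2250*(s**2 + 9)) - 1/(16*(s + 7)) + 2/(875*(s + 4)) - 3/(400*(s - 1)) + 23/(252*(s - 3)).
Integrate each term; A/(s−a) gives A·log|s−a|; the (Bs+D)/(s²+p²) term gives a log and an atan.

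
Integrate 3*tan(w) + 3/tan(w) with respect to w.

Let u = tan(w), so du = (tan(w)**2 + 1) dw.
Rewriting, the integral becomes 3·∫ 1/u du = 3·log(u).
Substituting back, u = tan(w).

3*log(tan(w)) + C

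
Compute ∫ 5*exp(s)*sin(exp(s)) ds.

-5*cos(exp(s)) + C

Let u = exp(s), so du = (exp(s)) ds.
Rewriting, the integral becomes 5·∫ sin(u) du = 5·-cos(u).
Substituting back, u = exp(s).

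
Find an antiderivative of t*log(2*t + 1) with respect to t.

Use integration by parts with u = log(2*t + 1), dv = t dt.
Then du = 2/(2*t + 1) dt and v = t**2/2.

t**2*log(2*t + 1)/2 - t**2/4 + t/4 - log(2*t + 1)/8 + C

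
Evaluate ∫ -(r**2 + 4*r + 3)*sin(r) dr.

Use integration by parts with u = r**2 + 4*r + 3, dv = -sin(r) dr, so v = cos(r).
Apply parts 2 times (tabular method): alternate signs, differentiate u down to 0, integrate dv up.

r**2*cos(r) - 2*r*sin(r) + 4*r*cos(r) - 4*sin(r) + cos(r) + C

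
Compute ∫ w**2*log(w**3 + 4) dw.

w**3*log(w**3 + 4)/3 - w**3/3 + 4*log(w**3 + 4)/3 + C

Let u = w**3 + 4, so du = (3*w**2) dw.
The integral becomes (1/3)·∫ log(u) du; integrate by parts with u′=log(u), dv′=du.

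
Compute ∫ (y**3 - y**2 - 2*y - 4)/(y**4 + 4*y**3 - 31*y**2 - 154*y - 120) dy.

82*log(y - 6)/385 + log(y + 1)/21 - 38*log(y + 4)/15 + 36*log(y + 5)/11 + C

Factor the denominator: (y - 6)*(y + 1)*(y + 4)*(y + 5).
Partial-fraction decomposition: 36/(11*(y + 5)) - 38/(15*(y + 4)) + 1/(21*(y + 1)) + 82/(385*(y - 6)).
Integrate each term: A/(y−a) contributes A·log|y−a|.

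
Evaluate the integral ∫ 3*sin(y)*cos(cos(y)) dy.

-3*sin(cos(y)) + C

Let u = cos(y), so du = (-sin(y)) dy.
Rewriting, the integral becomes -3·∫ cos(u) du = -3·sin(u).
Substituting back, u = cos(y).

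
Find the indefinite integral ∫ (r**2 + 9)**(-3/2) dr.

r/(9*sqrt(r**2 + 9)) + C

Substitute r = 3·tan(θ), so dr = 3·sec(θ)^2 dθ and the radical becomes sqrt(r**2 + 9) = 3·sec(θ) by the Pythagorean identity.
Integrate the resulting trig expression in θ, then back-substitute tan(θ) = r/3, sec(θ) = sqrt(r**2 + 9)/3 (absorbing any constant into C).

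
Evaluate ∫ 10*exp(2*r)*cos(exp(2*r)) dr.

5*sin(exp(2*r)) + C

Let u = exp(2*r), so du = (2*exp(2*r)) dr.
Rewriting, the integral becomes 5·∫ cos(u) du = 5·sin(u).
Substituting back, u = exp(2*r).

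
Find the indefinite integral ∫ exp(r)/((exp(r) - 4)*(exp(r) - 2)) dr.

Let u = e^r, du = e^r dr.
The integral becomes ∫ du/((u-2)(u-4)); decompose into partial fractions.

log(exp(r) - 4)/2 - log(exp(r) - 2)/2 + C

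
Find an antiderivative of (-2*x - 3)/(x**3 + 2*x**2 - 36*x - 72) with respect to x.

-5*log(x - 6)/32 - log(x + 2)/32 + 3*log(x + 6)/16 + C

Factor the denominator: (x - 6)*(x + 2)*(x + 6).
Partial-fraction decomposition: 3/(16*(x + 6)) - 1/(32*(x + 2)) - 5/(32*(x - 6)).
Integrate each term: A/(x−a) contributes A·log|x−a|.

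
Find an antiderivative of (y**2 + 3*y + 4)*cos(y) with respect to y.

Use integration by parts with u = y**2 + 3*y + 4, dv = cos(y) dy, so v = sin(y).
Apply parts 2 times (tabular method): alternate signs, differentiate u down to 0, integrate dv up.

y**2*sin(y) + 3*y*sin(y) + 2*y*cos(y) + 2*sin(y) + 3*cos(y) + C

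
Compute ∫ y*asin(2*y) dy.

Use integration by parts with u = arcsin(2*y), dv = y dy.
Then du = 2/sqrt(-4*y**2 + 1) dy.

y**2*asin(2*y)/2 + y*sqrt(-4*y**2 + 1)/8 - asin(2*y)/16 + C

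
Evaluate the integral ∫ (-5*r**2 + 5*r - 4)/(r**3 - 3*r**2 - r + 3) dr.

Factor the denominator: (r - 3)*(r - 1)*(r + 1).
Partial-fraction decomposition: -7/(4*(r + 1)) + 1/(r - 1) - 17/(4*(r - 3)).
Integrate each term: A/(r−a) contributes A·log|r−a|.

-17*log(r - 3)/4 + log(r - 1) - 7*log(r + 1)/4 + C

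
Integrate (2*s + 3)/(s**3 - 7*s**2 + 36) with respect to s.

Factor the denominator: (s - 6)*(s - 3)*(s + 2).
Partial-fraction decomposition: -1/(40*(s + 2)) - 3/(5*(s - 3)) + 5/(8*(s - 6)).
Integrate each term: A/(s−a) contributes A·log|s−a|.

5*log(s - 6)/8 - 3*log(s - 3)/5 - log(s + 2)/40 + C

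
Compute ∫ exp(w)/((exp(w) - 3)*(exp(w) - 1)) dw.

Let u = e^w, du = e^w dw.
The integral becomes ∫ du/((u-3)(u-1)); decompose into partial fractions.

log(exp(w) - 3)/2 - log(exp(w) - 1)/2 + C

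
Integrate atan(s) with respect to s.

Use integration by parts with u = arctan(s), dv = ds.
Then du = 1/(s**2 + 1) ds.

s*atan(s) - log(s**2 + 1)/2 + C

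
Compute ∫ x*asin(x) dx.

Use integration by parts with u = arcsin(x), dv = x dx.
Then du = 1/sqrt(-x**2 + 1) dx.

x**2*asin(x)/2 + x*sqrt(-x**2 + 1)/4 - asin(x)/4 + C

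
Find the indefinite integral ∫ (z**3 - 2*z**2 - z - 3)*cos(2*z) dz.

z**3*sin(2*z)/2 - z**2*sin(2*z) + 3*z**2*cos(2*z)/4 - 5*z*sin(2*z)/4 - z*cos(2*z) - sin(2*z) - 5*cos(2*z)/8 + C

Use integration by parts with u = z**3 - 2*z**2 - z - 3, dv = cos(2*z) dz, so v = sin(2*z)/2.
Apply parts 3 times (tabular method): alternate signs, differentiate u down to 0, integrate dv up.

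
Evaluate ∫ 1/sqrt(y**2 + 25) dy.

Substitute y = 5·tan(θ), so dy = 5·sec(θ)^2 dθ and the radical becomes sqrt(y**2 + 25) = 5·sec(θ) by the Pythagorean identity.
Integrate the resulting trig expression in θ, then back-substitute tan(θ) = y/5, sec(θ) = sqrt(y**2 + 25)/5 (absorbing any constant into C).

log(y + sqrt(y**2 + 25)) + C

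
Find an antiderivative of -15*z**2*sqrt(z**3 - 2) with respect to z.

Let u = z**3 - 2, so du = (3*z**2) dz.
Rewriting, the integral becomes -5·∫ √u du = -5·(2/3)u^(3/2).
Substituting back, u = z**3 - 2.

-10*(z**3 - 2)**(3/2)/3 + C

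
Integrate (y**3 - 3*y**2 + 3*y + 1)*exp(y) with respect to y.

(y**3 - 6*y**2 + 15*y - 14)*exp(y) + C

Use integration by parts with u = y**3 - 3*y**2 + 3*y + 1, dv = exp(y) dy, so v = exp(y).
Apply parts 3 times (tabular method): alternate signs, differentiate u down to 0, integrate dv up.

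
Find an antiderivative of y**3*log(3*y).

y**4*(log(y) + log(3))/4 - y**4/16 + C

Use integration by parts with u = log(3*y), dv = y**3 dy.
Then du = 1/y dy and v = y**4/4.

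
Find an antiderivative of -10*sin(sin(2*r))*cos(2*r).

5*cos(sin(2*r)) + C

Let u = sin(2*r), so du = (2*cos(2*r)) dr.
Rewriting, the integral becomes -5·∫ sin(u) du = -5·-cos(u).
Substituting back, u = sin(2*r).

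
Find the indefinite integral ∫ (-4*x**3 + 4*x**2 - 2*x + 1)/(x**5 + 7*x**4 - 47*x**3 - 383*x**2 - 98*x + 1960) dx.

-1189*log(x - 7)/9240 + 19*log(x - 2)/1890 + 329*log(x + 4)/198 - 611*log(x + 5)/168 + 1583*log(x + 7)/756 + C

Factor the denominator: (x - 7)*(x - 2)*(x + 4)*(x + 5)*(x + 7).
Partial-fraction decomposition: 1583/(756*(x + 7)) - 611/(168*(x + 5)) + 329/(198*(x + 4)) + 19/(1890*(x - 2)) - 1189/(9240*(x - 7)).
Integrate each term: A/(x−a) contributes A·log|x−a|.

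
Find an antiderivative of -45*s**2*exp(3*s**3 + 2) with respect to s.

Let u = 3*s**3 + 2, so du = (9*s**2) ds.
Rewriting, the integral becomes -5·∫ e^u du = -5·e^u.
Substituting back, u = 3*s**3 + 2.

-5*exp(3*s**3 + 2) + C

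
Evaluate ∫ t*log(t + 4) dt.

Use integration by parts with u = log(t + 4), dv = t dt.
Then du = 1/(t + 4) dt and v = t**2/2.

t**2*log(t + 4)/2 - t**2/4 + 2*t - 8*log(t + 4) + C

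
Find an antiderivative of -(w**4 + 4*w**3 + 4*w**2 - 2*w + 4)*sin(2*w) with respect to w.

w**4*cos(2*w)/2 - w**3*sin(2*w) + 2*w**3*cos(2*w) - 3*w**2*sin(2*w) + w**2*cos(2*w)/2 - w*sin(2*w)/2 - 4*w*cos(2*w) + 2*sin(2*w) + 7*cos(2*w)/4 + C

Use integration by parts with u = w**4 + 4*w**3 + 4*w**2 - 2*w + 4, dv = -sin(2*w) dw, so v = cos(2*w)/2.
Apply parts 4 times (tabular method): alternate signs, differentiate u down to 0, integrate dv up.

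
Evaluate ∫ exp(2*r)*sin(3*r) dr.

2*exp(2*r)*sin(3*r)/13 - 3*exp(2*r)*cos(3*r)/13 + C

Let I denote the integral. Integrate by parts with u = sin(3*r), dv = exp(2*r) dr, so v = exp(2*r)/2: I = exp(2*r)*sin(3*r)/2 − (3/2)·∫ exp(2*r)*cos(3*r) dr.
Apply parts again with u = cos(3*r), dv = exp(2*r) dr: ∫ exp(2*r)*cos(3*r) dr = exp(2*r)*cos(3*r)/2 + (3/2)·I. Substituting back brings back I: I = exp(2*r)*sin(3*r)/2 - 3*exp(2*r)*cos(3*r)/4 − (9/4)·I.
Solving for I: (1 + 9/4)·I equals the remaining terms, so I = (4/13)·(exp(2*r)*sin(3*r)/2 - 3*exp(2*r)*cos(3*r)/4).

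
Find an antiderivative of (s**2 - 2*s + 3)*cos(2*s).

Use integration by parts with u = s**2 - 2*s + 3, dv = cos(2*s) ds, so v = sin(2*s)/2.
Apply parts 2 times (tabular method): alternate signs, differentiate u down to 0, integrate dv up.

s**2*sin(2*s)/2 - s*sin(2*s) + s*cos(2*s)/2 + 5*sin(2*s)/4 - cos(2*s)/2 + C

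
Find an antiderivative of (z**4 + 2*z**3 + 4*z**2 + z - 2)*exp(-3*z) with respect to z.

(-27*z**4 - 90*z**3 - 198*z**2 - 159*z + 1)*exp(-3*z)/81 + C

Use integration by parts with u = z**4 + 2*z**3 + 4*z**2 + z - 2, dv = exp(-3*z) dz, so v = -exp(-3*z)/3.
Apply parts 4 times (tabular method): alternate signs, differentiate u down to 0, integrate dv up.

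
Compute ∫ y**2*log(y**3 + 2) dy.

Let u = y**3 + 2, so du = (3*y**2) dy.
The integral becomes (1/3)·∫ log(u) du; integrate by parts with u′=log(u), dv′=du.

y**3*log(y**3 + 2)/3 - y**3/3 + 2*log(y**3 + 2)/3 + C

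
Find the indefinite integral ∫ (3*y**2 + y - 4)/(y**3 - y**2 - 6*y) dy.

2*log(y)/3 + 26*log(y - 3)/15 + 3*log(y + 2)/5 + C

Factor the denominator: y*(y - 3)*(y + 2).
Partial-fraction decomposition: 3/(5*(y + 2)) + 26/(15*(y - 3)) + 2/(3*y).
Integrate each term: A/(y−a) contributes A·log|y−a|.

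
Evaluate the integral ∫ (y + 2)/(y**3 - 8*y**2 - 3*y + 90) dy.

8*log(y - 6)/9 - 7*log(y - 5)/8 - log(y + 3)/72 + C

Factor the denominator: (y - 6)*(y - 5)*(y + 3).
Partial-fraction decomposition: -1/(72*(y + 3)) - 7/(8*(y - 5)) + 8/(9*(y - 6)).
Integrate each term: A/(y−a) contributes A·log|y−a|.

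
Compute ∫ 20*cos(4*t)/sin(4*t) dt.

5*log(sin(4*t)) + C

Let u = sin(4*t), so du = (4*cos(4*t)) dt.
Rewriting, the integral becomes 5·∫ 1/u du = 5·log(u).
Substituting back, u = sin(4*t).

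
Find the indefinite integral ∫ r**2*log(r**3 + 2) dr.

Let u = r**3 + 2, so du = (3*r**2) dr.
The integral becomes (1/3)·∫ log(u) du; integrate by parts with u′=log(u), dv′=du.

r**3*log(r**3 + 2)/3 - r**3/3 + 2*log(r**3 + 2)/3 + C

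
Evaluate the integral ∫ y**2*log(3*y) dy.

Use integration by parts with u = log(3*y), dv = y**2 dy.
Then du = 1/y dy and v = y**3/3.

y**3*(log(y) + log(3))/3 - y**3/9 + C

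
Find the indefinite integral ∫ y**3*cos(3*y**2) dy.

y**2*sin(3*y**2)/6 + cos(3*y**2)/18 + C

Let u = y², du = 2y dy; rewrite as (1/2)∫ u^1·cos(3u) du.
Now integrate by parts 1 time.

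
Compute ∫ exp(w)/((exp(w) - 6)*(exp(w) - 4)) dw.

log(exp(w) - 6)/2 - log(exp(w) - 4)/2 + C

Let u = e^w, du = e^w dw.
The integral becomes ∫ du/((u-6)(u-4)); decompose into partial fractions.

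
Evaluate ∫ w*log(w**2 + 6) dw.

w**2*log(w**2 + 6)/2 - w**2/2 + 3*log(w**2 + 6) + C

Let u = w**2 + 6, so du = (2*w) dw.
The integral becomes (1/2)·∫ log(u) du; integrate by parts with u′=log(u), dv′=du.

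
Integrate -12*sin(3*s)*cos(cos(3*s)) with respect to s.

4*sin(cos(3*s)) + C

Let u = cos(3*s), so du = (-3*sin(3*s)) ds.
Rewriting, the integral becomes 4·∫ cos(u) du = 4·sin(u).
Substituting back, u = cos(3*s).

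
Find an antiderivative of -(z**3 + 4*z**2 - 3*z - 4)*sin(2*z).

z**3*cos(2*z)/2 - 3*z**2*sin(2*z)/4 + 2*z**2*cos(2*z) - 2*z*sin(2*z) - 9*z*cos(2*z)/4 + 9*sin(2*z)/8 - 3*cos(2*z) + C

Use integration by parts with u = z**3 + 4*z**2 - 3*z - 4, dv = -sin(2*z) dz, so v = cos(2*z)/2.
Apply parts 3 times (tabular method): alternate signs, differentiate u down to 0, integrate dv up.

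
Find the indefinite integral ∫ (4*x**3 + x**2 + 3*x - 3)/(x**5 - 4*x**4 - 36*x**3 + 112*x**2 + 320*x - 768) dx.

183*log(x - 6)/160 - 281*log(x - 4)/256 + 13*log(x - 2)/96 - 697*log(x + 4)/3840 - 17/(32*x + 128) + C

Factor the denominator: (x - 6)*(x - 4)*(x - 2)*(x + 4)**2.
Partial-fraction decomposition: -697/(3840*(x + 4)) + 17/(32*(x + 4)**2) + 13/(96*(x - 2)) - 281/(256*(x - 4)) + 183/(160*(x - 6)).
Integrate each term; A/(x−a) gives A·log|x−a|; A/(x−a)² gives −A/(x−a).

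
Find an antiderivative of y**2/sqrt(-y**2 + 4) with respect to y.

Substitute y = 2·sin(θ), so dy = 2·cos(θ) dθ and the radical becomes sqrt(-y**2 + 4) = 2·cos(θ) by the Pythagorean identity.
Integrate the resulting trig expression in θ, then back-substitute θ = asin(y/2), sin(θ) = y/2, cos(θ) = sqrt(-y**2 + 4)/2 (absorbing any constant into C).

-y*sqrt(-y**2 + 4)/2 + 2*asin(y/2) + C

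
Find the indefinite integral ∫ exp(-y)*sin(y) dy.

-exp(-y)*sin(y)/2 - exp(-y)*cos(y)/2 + C

Let I denote the integral. Integrate by parts with u = sin(y), dv = exp(-y) dy, so v = -exp(-y): I = -exp(-y)*sin(y) + ∫ exp(-y)*cos(y) dy.
Apply parts again with u = cos(y), dv = exp(-y) dy: ∫ exp(-y)*cos(y) dy = -exp(-y)*cos(y) − I. Substituting back brings back I: I = -exp(-y)*sin(y) - exp(-y)*cos(y) − I.
Solving for I: (1 + 1)·I equals the remaining terms, so I = (1/2)·(-exp(-y)*sin(y) - exp(-y)*cos(y)).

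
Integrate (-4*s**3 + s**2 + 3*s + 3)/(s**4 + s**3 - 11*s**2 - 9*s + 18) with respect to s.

-29*log(s - 3)/20 - log(s - 1)/8 + 11*log(s + 2)/5 - 37*log(s + 3)/8 + C

Factor the denominator: (s - 3)*(s - 1)*(s + 2)*(s + 3).
Partial-fraction decomposition: -37/(8*(s + 3)) + 11/(5*(s + 2)) - 1/(8*(s - 1)) - 29/(20*(s - 3)).
Integrate each term: A/(s−a) contributes A·log|s−a|.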